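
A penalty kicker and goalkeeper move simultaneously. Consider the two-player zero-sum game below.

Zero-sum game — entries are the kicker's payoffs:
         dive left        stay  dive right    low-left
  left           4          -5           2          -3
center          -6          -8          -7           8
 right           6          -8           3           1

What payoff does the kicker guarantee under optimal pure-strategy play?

-5

Row minima: -5, -8, -8 → the kicker's maximin is -5.
Column maxima: 6, -5, 3, 8 → the goalkeeper's minimax is -5.
They coincide at (left, stay), so the value is -5.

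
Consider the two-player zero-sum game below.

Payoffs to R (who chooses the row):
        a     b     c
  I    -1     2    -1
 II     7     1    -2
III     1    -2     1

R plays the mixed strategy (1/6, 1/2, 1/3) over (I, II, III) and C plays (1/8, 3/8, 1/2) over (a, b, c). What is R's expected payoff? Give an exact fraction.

Against (1/8, 3/8, 1/2), each row's expected payoff is I: 1/8; II: 1/4; III: -1/8.
Taking the (1/6, 1/2, 1/3)-weighted average: (1/6)·(1/8) + (1/2)·(1/4) + (1/3)·(-1/8) = 5/48.

5/48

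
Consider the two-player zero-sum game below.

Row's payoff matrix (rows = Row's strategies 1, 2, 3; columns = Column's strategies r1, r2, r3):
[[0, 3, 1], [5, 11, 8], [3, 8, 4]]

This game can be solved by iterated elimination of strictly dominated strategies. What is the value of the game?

5

Column r3 is strictly dominated by r1 for Column (0<1, 5<8, 3<4); eliminate r3.
Row 1 is strictly dominated by row 2 (5>0, 11>3); eliminate 1.
Column r2 is strictly dominated by r1 for Column (5<11, 3<8); eliminate r2.
Row 3 is strictly dominated by row 2 (5>3); eliminate 3.
Only (2, r1) remains, with payoff 5.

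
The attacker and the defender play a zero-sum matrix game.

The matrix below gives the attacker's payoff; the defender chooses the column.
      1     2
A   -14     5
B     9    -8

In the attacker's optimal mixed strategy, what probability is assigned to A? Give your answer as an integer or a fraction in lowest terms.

17/36

Row minima are -14 and -8, so the attacker's maximin is -8; column maxima are 9 and 5, so the defender's minimax is 5. These differ, so the equilibrium is in mixed strategies.
Let the attacker play A with probability p. The defender is indifferent when −14p + 9(1−p) = 5p − 8(1−p), giving p = 17/36.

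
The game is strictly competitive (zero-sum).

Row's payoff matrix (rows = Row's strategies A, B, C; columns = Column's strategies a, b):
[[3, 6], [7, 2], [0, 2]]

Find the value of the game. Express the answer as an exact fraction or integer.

9/2

Row C is strictly dominated by row A, so Row never plays it.
The remaining 2×2 game on (A, B) × (a, b) has no saddle point. Let Row play A with probability p; indifference gives 3p + 7(1−p) = 6p + 2(1−p), so p = 5/8.
Similarly Column's optimal q on a is 1/2, and the value is 3·(1/2) + (6)·(1/2) = 9/2.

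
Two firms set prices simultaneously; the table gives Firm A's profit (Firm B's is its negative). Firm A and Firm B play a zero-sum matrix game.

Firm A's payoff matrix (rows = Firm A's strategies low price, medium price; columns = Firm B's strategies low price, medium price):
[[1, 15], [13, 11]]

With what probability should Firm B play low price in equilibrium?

Row minima are 1 and 11, so Firm A's maximin is 11; column maxima are 13 and 15, so Firm B's minimax is 13. These differ, so the equilibrium is in mixed strategies.
Let Firm B play low price with probability q. Firm A is indifferent when q + 15(1−q) = 13q + 11(1−q), giving q = 1/4.

1/4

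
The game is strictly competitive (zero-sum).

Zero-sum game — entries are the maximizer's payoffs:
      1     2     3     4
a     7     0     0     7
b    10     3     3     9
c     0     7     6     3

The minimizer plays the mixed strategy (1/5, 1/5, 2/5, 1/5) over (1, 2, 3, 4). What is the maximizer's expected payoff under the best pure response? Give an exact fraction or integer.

28/5

a: (7)·(1/5) + (0)·(1/5) + (0)·(2/5) + (7)·(1/5) = 14/5.
b: (10)·(1/5) + (3)·(1/5) + (3)·(2/5) + (9)·(1/5) = 28/5.
c: (0)·(1/5) + (7)·(1/5) + (6)·(2/5) + (3)·(1/5) = 22/5.
The best pure response is b with expected payoff 28/5.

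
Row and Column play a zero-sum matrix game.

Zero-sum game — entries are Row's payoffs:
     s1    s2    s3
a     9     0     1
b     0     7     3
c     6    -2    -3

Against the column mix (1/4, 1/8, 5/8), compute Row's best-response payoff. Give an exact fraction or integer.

23/8

a: (9)·(1/4) + (0)·(1/8) + (1)·(5/8) = 23/8.
b: (0)·(1/4) + (7)·(1/8) + (3)·(5/8) = 11/4.
c: (6)·(1/4) + (-2)·(1/8) + (-3)·(5/8) = -5/8.
The best pure response is a with expected payoff 23/8.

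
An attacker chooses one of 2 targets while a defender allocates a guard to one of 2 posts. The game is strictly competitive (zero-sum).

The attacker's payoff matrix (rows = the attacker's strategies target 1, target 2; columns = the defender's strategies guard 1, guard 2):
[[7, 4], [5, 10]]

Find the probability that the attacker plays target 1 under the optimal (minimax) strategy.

Row minima are 4 and 5, so the attacker's maximin is 5; column maxima are 7 and 10, so the defender's minimax is 7. These differ, so the equilibrium is in mixed strategies.
Let the attacker play target 1 with probability p. The defender is indifferent when 7p + 5(1−p) = 4p + 10(1−p), giving p = 5/8.

5/8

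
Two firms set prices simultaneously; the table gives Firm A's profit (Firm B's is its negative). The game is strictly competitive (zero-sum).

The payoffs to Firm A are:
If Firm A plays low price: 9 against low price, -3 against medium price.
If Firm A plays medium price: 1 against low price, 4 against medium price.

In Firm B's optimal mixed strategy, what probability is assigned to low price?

7/15

Row minima are -3 and 1, so Firm A's maximin is 1; column maxima are 9 and 4, so Firm B's minimax is 4. These differ, so the equilibrium is in mixed strategies.
Let Firm B play low price with probability q. Firm A is indifferent when 9q − 3(1−q) = q + 4(1−q), giving q = 7/15.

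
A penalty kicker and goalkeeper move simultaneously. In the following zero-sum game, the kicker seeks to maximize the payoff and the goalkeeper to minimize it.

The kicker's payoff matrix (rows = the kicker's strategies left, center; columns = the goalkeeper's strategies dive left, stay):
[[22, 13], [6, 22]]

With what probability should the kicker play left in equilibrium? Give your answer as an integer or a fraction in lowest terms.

Row minima are 13 and 6, so the kicker's maximin is 13; column maxima are 22 and 22, so the goalkeeper's minimax is 22. These differ, so the equilibrium is in mixed strategies.
Let the kicker play left with probability p. The goalkeeper is indifferent when 22p + 6(1−p) = 13p + 22(1−p), giving p = 16/25.

16/25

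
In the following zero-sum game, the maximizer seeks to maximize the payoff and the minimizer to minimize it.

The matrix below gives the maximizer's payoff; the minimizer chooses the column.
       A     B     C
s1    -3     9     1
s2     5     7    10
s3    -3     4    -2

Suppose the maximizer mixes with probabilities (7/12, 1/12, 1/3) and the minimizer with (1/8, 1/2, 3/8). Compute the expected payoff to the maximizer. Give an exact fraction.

343/96

Against (1/8, 1/2, 3/8), each row's expected payoff is s1: 9/2; s2: 63/8; s3: 7/8.
Taking the (7/12, 1/12, 1/3)-weighted average: (7/12)·(9/2) + (1/12)·(63/8) + (1/3)·(7/8) = 343/96.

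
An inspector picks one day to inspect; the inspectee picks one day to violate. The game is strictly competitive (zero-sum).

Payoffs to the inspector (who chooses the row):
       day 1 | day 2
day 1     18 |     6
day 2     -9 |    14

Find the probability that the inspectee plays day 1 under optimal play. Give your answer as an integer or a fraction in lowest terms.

8/35

Row minima are 6 and -9, so the inspector's maximin is 6; column maxima are 18 and 14, so the inspectee's minimax is 14. These differ, so the equilibrium is in mixed strategies.
Let the inspectee play day 1 with probability q. The inspector is indifferent when 18q + 6(1−q) = −9q + 14(1−q), giving q = 8/35.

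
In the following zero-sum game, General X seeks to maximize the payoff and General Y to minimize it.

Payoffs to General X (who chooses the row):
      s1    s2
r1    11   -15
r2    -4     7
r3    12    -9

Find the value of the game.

3/2

Row r1 is strictly dominated by row r3, so General X never plays it.
The remaining 2×2 game on (r2, r3) × (s1, s2) has no saddle point. Let General X play r2 with probability p; indifference gives −4p + 12(1−p) = 7p − 9(1−p), so p = 21/32.
Similarly General Y's optimal q on s1 is 1/2, and the value is -4·(1/2) + (7)·(1/2) = 3/2.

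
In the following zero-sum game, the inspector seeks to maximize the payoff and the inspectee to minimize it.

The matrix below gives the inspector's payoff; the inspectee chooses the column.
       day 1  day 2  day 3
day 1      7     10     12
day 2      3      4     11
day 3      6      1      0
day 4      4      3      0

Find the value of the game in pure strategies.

7

Row minima: 7, 3, 0, 0 → the inspector's maximin is 7.
Column maxima: 7, 10, 12 → the inspectee's minimax is 7.
They coincide at (day 1, day 1), so the value is 7.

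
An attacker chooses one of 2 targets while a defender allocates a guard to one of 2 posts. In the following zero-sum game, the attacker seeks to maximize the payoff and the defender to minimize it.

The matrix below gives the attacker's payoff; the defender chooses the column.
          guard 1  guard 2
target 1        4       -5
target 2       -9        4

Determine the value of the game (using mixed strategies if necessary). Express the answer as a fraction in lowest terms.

-29/22

Row minima are -5 and -9, so the attacker's maximin is -5; column maxima are 4 and 4, so the defender's minimax is 4. These differ, so the equilibrium is in mixed strategies.
Let the attacker play target 1 with probability p. The defender is indifferent when 4p − 9(1−p) = −5p + 4(1−p), giving p = 13/22.
Let the defender play guard 1 with probability q. The attacker is indifferent when 4q − 5(1−q) = −9q + 4(1−q), giving q = 9/22.
The value is 4·(9/22) + (-5)·(13/22) = -29/22.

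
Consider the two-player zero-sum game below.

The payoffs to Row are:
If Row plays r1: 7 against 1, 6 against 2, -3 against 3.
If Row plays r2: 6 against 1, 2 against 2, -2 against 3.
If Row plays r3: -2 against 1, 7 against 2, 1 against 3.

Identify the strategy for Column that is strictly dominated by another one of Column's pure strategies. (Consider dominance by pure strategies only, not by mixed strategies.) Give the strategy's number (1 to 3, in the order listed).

2

Column prefers columns that give Row less. Compare 2 with 3: -3 < 6, -2 < 2, 1 < 7.
So 3 strictly dominates 2 for Column; 2 is strictly dominated.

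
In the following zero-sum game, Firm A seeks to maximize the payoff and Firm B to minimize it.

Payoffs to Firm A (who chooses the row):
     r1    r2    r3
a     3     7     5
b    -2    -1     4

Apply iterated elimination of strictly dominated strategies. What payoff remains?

Column r2 is strictly dominated by r1 for Firm B (3<7, -2<-1); eliminate r2.
Column r3 is strictly dominated by r1 for Firm B (3<5, -2<4); eliminate r3.
Row b is strictly dominated by row a (3>-2); eliminate b.
Only (a, r1) remains, with payoff 3.

3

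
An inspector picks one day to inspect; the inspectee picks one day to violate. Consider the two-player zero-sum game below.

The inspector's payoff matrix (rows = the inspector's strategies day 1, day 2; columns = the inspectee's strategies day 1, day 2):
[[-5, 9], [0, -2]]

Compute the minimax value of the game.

Row minima are -5 and -2, so the inspector's maximin is -2; column maxima are 0 and 9, so the inspectee's minimax is 0. These differ, so the equilibrium is in mixed strategies.
Let the inspector play day 1 with probability p. The inspectee is indifferent when −5p = 9p − 2(1−p), giving p = 1/8.
Let the inspectee play day 1 with probability q. The inspector is indifferent when −5q + 9(1−q) = −2(1−q), giving q = 11/16.
The value is -5·(11/16) + (9)·(5/16) = -5/8.

-5/8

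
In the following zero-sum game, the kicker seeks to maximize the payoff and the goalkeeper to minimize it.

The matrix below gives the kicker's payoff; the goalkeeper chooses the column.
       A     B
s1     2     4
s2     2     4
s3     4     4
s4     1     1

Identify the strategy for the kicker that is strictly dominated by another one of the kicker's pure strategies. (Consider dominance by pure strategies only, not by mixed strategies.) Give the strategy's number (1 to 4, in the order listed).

4

Compare s4 with s1: 2 > 1, 4 > 1.
So s1 strictly dominates s4 for the kicker; s4 is strictly dominated.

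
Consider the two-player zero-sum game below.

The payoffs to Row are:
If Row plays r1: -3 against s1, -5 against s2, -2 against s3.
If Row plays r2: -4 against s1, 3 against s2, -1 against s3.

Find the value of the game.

Column s3 is strictly dominated by s1 for Column (it gives Row more in every row).
The remaining 2×2 game on (r1, r2) × (s1, s2) has no saddle point. Let Row play r1 with probability p; indifference gives −3p − 4(1−p) = −5p + 3(1−p), so p = 7/9.
Similarly Column's optimal q on s1 is 8/9, and the value is -3·(8/9) + (-5)·(1/9) = -29/9.

-29/9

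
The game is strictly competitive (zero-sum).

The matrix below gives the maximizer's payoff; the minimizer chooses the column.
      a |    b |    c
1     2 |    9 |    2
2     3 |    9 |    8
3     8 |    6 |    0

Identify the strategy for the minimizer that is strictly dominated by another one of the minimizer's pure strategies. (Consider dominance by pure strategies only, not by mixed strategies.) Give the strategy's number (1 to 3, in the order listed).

2

The minimizer prefers columns that give the maximizer less. Compare b with c: 2 < 9, 8 < 9, 0 < 6.
So c strictly dominates b for the minimizer; b is strictly dominated.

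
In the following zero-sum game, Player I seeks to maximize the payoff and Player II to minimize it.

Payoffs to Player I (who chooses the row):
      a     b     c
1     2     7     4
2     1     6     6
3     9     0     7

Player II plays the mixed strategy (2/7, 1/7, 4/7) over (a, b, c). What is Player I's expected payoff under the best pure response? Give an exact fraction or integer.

1: (2)·(2/7) + (7)·(1/7) + (4)·(4/7) = 27/7.
2: (1)·(2/7) + (6)·(1/7) + (6)·(4/7) = 32/7.
3: (9)·(2/7) + (0)·(1/7) + (7)·(4/7) = 46/7.
The best pure response is 3 with expected payoff 46/7.

46/7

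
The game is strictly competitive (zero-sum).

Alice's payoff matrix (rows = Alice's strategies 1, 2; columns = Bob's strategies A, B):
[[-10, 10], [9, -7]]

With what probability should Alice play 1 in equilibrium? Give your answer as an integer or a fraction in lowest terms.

4/9

Row minima are -10 and -7, so Alice's maximin is -7; column maxima are 9 and 10, so Bob's minimax is 9. These differ, so the equilibrium is in mixed strategies.
Let Alice play 1 with probability p. Bob is indifferent when −10p + 9(1−p) = 10p − 7(1−p), giving p = 4/9.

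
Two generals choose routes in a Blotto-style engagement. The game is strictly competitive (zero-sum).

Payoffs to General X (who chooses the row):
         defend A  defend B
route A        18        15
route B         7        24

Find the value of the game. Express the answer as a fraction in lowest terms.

327/20

Row minima are 15 and 7, so General X's maximin is 15; column maxima are 18 and 24, so General Y's minimax is 18. These differ, so the equilibrium is in mixed strategies.
Let General X play route A with probability p. General Y is indifferent when 18p + 7(1−p) = 15p + 24(1−p), giving p = 17/20.
Let General Y play defend A with probability q. General X is indifferent when 18q + 15(1−q) = 7q + 24(1−q), giving q = 9/20.
The value is 18·(9/20) + (15)·(11/20) = 327/20.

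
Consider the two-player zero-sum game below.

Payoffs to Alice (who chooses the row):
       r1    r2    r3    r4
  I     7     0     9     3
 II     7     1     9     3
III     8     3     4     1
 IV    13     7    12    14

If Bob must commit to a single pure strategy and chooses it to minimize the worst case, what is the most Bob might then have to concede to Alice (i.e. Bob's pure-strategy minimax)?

The worst case (largest entry) in each column is r1: 13, r2: 7, r3: 12, r4: 14.
The best (smallest) of these is 7.

7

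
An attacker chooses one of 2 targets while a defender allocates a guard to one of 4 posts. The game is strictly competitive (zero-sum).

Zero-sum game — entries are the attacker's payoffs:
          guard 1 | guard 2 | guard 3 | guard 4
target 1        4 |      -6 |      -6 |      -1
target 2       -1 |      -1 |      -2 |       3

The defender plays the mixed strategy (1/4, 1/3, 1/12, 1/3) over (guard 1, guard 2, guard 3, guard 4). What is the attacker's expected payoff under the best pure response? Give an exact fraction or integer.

1/4

target 1: (4)·(1/4) + (-6)·(1/3) + (-6)·(1/12) + (-1)·(1/3) = -11/6.
target 2: (-1)·(1/4) + (-1)·(1/3) + (-2)·(1/12) + (3)·(1/3) = 1/4.
The best pure response is target 2 with expected payoff 1/4.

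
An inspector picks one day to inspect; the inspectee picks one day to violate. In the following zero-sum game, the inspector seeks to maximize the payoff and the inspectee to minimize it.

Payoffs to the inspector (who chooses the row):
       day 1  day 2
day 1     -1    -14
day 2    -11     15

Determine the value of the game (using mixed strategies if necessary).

-13/3

Row minima are -14 and -11, so the inspector's maximin is -11; column maxima are -1 and 15, so the inspectee's minimax is -1. These differ, so the equilibrium is in mixed strategies.
Let the inspector play day 1 with probability p. The inspectee is indifferent when −p − 11(1−p) = −14p + 15(1−p), giving p = 2/3.
Let the inspectee play day 1 with probability q. The inspector is indifferent when −q − 14(1−q) = −11q + 15(1−q), giving q = 29/39.
The value is -1·(29/39) + (-14)·(10/39) = -13/3.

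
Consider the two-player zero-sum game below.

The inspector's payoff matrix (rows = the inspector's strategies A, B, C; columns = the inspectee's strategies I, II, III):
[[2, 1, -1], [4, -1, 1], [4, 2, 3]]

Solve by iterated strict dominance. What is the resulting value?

Row A is strictly dominated by row C (4>2, 2>1, 3>-1); eliminate A.
Column III is strictly dominated by II for the inspectee (-1<1, 2<3); eliminate III.
Column I is strictly dominated by II for the inspectee (-1<4, 2<4); eliminate I.
Row B is strictly dominated by row C (2>-1); eliminate B.
Only (C, II) remains, with payoff 2.

2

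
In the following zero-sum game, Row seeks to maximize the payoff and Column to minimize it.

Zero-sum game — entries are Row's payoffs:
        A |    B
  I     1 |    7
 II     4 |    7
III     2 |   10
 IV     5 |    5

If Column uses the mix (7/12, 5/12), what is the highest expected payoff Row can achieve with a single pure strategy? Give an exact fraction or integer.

I: (1)·(7/12) + (7)·(5/12) = 7/2.
II: (4)·(7/12) + (7)·(5/12) = 21/4.
III: (2)·(7/12) + (10)·(5/12) = 16/3.
IV: (5)·(7/12) + (5)·(5/12) = 5.
The best pure response is III with expected payoff 16/3.

16/3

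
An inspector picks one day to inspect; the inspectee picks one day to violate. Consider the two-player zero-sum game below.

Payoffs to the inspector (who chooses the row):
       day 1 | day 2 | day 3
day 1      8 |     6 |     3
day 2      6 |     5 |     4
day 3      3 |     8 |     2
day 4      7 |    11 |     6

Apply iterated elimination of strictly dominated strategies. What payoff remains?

Column day 2 is strictly dominated by day 3 for the inspectee (3<6, 4<5, 2<8, 6<11); eliminate day 2.
Row day 3 is strictly dominated by row day 1 (8>3, 3>2); eliminate day 3.
Column day 1 is strictly dominated by day 3 for the inspectee (3<8, 4<6, 6<7); eliminate day 1.
Row day 2 is strictly dominated by row day 4 (6>4); eliminate day 2.
Row day 1 is strictly dominated by row day 4 (6>3); eliminate day 1.
Only (day 4, day 3) remains, with payoff 6.

6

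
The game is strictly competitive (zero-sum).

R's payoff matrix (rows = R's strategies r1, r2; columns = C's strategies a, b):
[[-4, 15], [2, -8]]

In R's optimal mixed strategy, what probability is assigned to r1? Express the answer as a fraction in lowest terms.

Row minima are -4 and -8, so R's maximin is -4; column maxima are 2 and 15, so C's minimax is 2. These differ, so the equilibrium is in mixed strategies.
Let R play r1 with probability p. C is indifferent when −4p + 2(1−p) = 15p − 8(1−p), giving p = 10/29.

10/29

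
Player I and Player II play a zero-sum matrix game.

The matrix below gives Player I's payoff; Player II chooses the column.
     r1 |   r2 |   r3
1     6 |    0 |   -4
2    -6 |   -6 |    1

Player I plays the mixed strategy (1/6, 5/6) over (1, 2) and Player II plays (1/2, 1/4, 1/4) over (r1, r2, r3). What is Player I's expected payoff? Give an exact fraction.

-77/24

Against (1/2, 1/4, 1/4), each row's expected payoff is 1: 2; 2: -17/4.
Taking the (1/6, 5/6)-weighted average: (1/6)·(2) + (5/6)·(-17/4) = -77/24.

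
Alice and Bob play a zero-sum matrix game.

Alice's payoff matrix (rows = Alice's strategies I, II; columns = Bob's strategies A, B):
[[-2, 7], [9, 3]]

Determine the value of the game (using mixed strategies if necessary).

23/5

Row minima are -2 and 3, so Alice's maximin is 3; column maxima are 9 and 7, so Bob's minimax is 7. These differ, so the equilibrium is in mixed strategies.
Let Alice play I with probability p. Bob is indifferent when −2p + 9(1−p) = 7p + 3(1−p), giving p = 2/5.
Let Bob play A with probability q. Alice is indifferent when −2q + 7(1−q) = 9q + 3(1−q), giving q = 4/15.
The value is -2·(4/15) + (7)·(11/15) = 23/5.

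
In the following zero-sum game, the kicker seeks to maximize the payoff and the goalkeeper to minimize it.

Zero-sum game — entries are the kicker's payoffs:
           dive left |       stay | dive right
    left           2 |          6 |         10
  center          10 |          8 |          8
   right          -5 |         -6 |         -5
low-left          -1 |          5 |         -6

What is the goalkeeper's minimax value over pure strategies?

The worst case (largest entry) in each column is dive left: 10, stay: 8, dive right: 10.
The best (smallest) of these is 8.

8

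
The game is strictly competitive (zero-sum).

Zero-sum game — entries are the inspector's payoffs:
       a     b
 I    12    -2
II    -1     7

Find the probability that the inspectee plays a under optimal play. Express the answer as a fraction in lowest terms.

9/22

Row minima are -2 and -1, so the inspector's maximin is -1; column maxima are 12 and 7, so the inspectee's minimax is 7. These differ, so the equilibrium is in mixed strategies.
Let the inspectee play a with probability q. The inspector is indifferent when 12q − 2(1−q) = −q + 7(1−q), giving q = 9/22.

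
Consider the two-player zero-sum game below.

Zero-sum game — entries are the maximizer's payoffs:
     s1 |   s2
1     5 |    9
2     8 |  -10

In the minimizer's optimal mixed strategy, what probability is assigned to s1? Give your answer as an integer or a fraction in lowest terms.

19/22

Row minima are 5 and -10, so the maximizer's maximin is 5; column maxima are 8 and 9, so the minimizer's minimax is 8. These differ, so the equilibrium is in mixed strategies.
Let the minimizer play s1 with probability q. The maximizer is indifferent when 5q + 9(1−q) = 8q − 10(1−q), giving q = 19/22.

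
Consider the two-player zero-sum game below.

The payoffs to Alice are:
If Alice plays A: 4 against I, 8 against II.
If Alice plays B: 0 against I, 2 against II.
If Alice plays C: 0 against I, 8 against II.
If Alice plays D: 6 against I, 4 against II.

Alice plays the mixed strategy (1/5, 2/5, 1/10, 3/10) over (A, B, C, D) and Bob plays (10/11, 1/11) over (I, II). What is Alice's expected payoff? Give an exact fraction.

Against (10/11, 1/11), each row's expected payoff is A: 48/11; B: 2/11; C: 8/11; D: 64/11.
Taking the (1/5, 2/5, 1/10, 3/10)-weighted average: (1/5)·(48/11) + (2/5)·(2/11) + (1/10)·(8/11) + (3/10)·(64/11) = 152/55.

152/55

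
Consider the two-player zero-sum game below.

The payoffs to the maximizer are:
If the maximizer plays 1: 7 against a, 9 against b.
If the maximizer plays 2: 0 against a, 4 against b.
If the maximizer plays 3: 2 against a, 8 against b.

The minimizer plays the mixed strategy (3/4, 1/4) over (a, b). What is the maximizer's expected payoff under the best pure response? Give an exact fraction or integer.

15/2

1: (7)·(3/4) + (9)·(1/4) = 15/2.
2: (0)·(3/4) + (4)·(1/4) = 1.
3: (2)·(3/4) + (8)·(1/4) = 7/2.
The best pure response is 1 with expected payoff 15/2.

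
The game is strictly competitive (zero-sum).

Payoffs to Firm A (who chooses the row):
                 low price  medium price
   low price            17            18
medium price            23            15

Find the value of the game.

53/3

Row minima are 17 and 15, so Firm A's maximin is 17; column maxima are 23 and 18, so Firm B's minimax is 18. These differ, so the equilibrium is in mixed strategies.
Let Firm A play low price with probability p. Firm B is indifferent when 17p + 23(1−p) = 18p + 15(1−p), giving p = 8/9.
Let Firm B play low price with probability q. Firm A is indifferent when 17q + 18(1−q) = 23q + 15(1−q), giving q = 1/3.
The value is 17·(1/3) + (18)·(2/3) = 53/3.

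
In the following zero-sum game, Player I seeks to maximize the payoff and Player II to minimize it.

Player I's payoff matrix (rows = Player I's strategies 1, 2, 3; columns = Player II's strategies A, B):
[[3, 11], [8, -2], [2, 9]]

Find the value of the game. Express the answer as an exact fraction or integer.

47/9

Row 3 is strictly dominated by row 1, so Player I never plays it.
The remaining 2×2 game on (1, 2) × (A, B) has no saddle point. Let Player I play 1 with probability p; indifference gives 3p + 8(1−p) = 11p − 2(1−p), so p = 5/9.
Similarly Player II's optimal q on A is 13/18, and the value is 3·(13/18) + (11)·(5/18) = 47/9.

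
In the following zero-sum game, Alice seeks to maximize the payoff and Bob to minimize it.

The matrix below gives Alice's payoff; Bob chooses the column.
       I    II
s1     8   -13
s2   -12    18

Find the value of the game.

Row minima are -13 and -12, so Alice's maximin is -12; column maxima are 8 and 18, so Bob's minimax is 8. These differ, so the equilibrium is in mixed strategies.
Let Alice play s1 with probability p. Bob is indifferent when 8p − 12(1−p) = −13p + 18(1−p), giving p = 10/17.
Let Bob play I with probability q. Alice is indifferent when 8q − 13(1−q) = −12q + 18(1−q), giving q = 31/51.
The value is 8·(31/51) + (-13)·(20/51) = -4/17.

-4/17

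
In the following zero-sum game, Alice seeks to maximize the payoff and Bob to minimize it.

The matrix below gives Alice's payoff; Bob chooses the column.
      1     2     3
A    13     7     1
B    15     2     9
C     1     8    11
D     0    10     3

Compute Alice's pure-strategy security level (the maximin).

The worst-case payoff for each row is A: 1, B: 2, C: 1, D: 0.
The best of these is 2.

2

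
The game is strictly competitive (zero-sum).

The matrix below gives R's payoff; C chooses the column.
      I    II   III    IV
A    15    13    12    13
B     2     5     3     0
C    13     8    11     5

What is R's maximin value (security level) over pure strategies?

12

The worst-case payoff for each row is A: 12, B: 0, C: 5.
The best of these is 12.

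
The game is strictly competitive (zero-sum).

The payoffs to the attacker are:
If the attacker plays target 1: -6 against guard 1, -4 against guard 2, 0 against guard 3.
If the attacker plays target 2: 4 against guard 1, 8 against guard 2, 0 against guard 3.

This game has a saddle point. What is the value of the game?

Row minima: -6, 0 → the attacker's maximin is 0.
Column maxima: 4, 8, 0 → the defender's minimax is 0.
They coincide at (target 2, guard 3), so the value is 0.

0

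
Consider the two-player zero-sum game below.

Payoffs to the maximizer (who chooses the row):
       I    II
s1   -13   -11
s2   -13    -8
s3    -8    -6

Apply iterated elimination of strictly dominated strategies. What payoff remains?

-8

Column II is strictly dominated by I for the minimizer (-13<-11, -13<-8, -8<-6); eliminate II.
Row s2 is strictly dominated by row s3 (-8>-13); eliminate s2.
Row s1 is strictly dominated by row s3 (-8>-13); eliminate s1.
Only (s3, I) remains, with payoff -8.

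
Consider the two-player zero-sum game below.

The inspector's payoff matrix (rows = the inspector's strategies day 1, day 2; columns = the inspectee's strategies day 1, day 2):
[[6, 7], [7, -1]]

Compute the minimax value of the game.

Row minima are 6 and -1, so the inspector's maximin is 6; column maxima are 7 and 7, so the inspectee's minimax is 7. These differ, so the equilibrium is in mixed strategies.
Let the inspector play day 1 with probability p. The inspectee is indifferent when 6p + 7(1−p) = 7p − (1−p), giving p = 8/9.
Let the inspectee play day 1 with probability q. The inspector is indifferent when 6q + 7(1−q) = 7q − (1−q), giving q = 8/9.
The value is 6·(8/9) + (7)·(1/9) = 55/9.

55/9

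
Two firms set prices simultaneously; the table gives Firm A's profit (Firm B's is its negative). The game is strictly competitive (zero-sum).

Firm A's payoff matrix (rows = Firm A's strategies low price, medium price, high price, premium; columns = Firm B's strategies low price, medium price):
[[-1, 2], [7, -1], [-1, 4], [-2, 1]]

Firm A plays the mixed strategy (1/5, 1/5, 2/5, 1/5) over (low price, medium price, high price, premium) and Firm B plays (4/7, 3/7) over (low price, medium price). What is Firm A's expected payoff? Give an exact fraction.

38/35

Against (4/7, 3/7), each row's expected payoff is low price: 2/7; medium price: 25/7; high price: 8/7; premium: -5/7.
Taking the (1/5, 1/5, 2/5, 1/5)-weighted average: (1/5)·(2/7) + (1/5)·(25/7) + (2/5)·(8/7) + (1/5)·(-5/7) = 38/35.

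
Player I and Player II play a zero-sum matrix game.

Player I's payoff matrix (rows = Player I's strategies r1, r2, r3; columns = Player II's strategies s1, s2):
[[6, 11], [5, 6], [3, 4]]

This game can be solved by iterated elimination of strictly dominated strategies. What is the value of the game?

Column s2 is strictly dominated by s1 for Player II (6<11, 5<6, 3<4); eliminate s2.
Row r2 is strictly dominated by row r1 (6>5); eliminate r2.
Row r3 is strictly dominated by row r1 (6>3); eliminate r3.
Only (r1, s1) remains, with payoff 6.

6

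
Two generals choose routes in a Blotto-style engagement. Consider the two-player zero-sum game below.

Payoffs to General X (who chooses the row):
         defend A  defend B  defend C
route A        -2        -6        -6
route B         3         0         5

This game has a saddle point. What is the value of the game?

0

Row minima: -6, 0 → General X's maximin is 0.
Column maxima: 3, 0, 5 → General Y's minimax is 0.
They coincide at (route B, defend B), so the value is 0.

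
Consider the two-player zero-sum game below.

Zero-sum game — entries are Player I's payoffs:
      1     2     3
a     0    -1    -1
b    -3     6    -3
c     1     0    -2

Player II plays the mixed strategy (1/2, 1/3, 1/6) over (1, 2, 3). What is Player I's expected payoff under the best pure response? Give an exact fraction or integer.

1/6

a: (0)·(1/2) + (-1)·(1/3) + (-1)·(1/6) = -1/2.
b: (-3)·(1/2) + (6)·(1/3) + (-3)·(1/6) = 0.
c: (1)·(1/2) + (0)·(1/3) + (-2)·(1/6) = 1/6.
The best pure response is c with expected payoff 1/6.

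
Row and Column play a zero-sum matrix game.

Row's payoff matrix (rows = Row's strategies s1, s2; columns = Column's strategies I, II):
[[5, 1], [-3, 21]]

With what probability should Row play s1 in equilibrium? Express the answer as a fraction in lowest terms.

6/7

Row minima are 1 and -3, so Row's maximin is 1; column maxima are 5 and 21, so Column's minimax is 5. These differ, so the equilibrium is in mixed strategies.
Let Row play s1 with probability p. Column is indifferent when 5p − 3(1−p) = p + 21(1−p), giving p = 6/7.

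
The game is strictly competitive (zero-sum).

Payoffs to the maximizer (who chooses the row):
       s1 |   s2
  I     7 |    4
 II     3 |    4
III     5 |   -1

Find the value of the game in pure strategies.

4

Row minima: 4, 3, -1 → the maximizer's maximin is 4.
Column maxima: 7, 4 → the minimizer's minimax is 4.
They coincide at (I, s2), so the value is 4.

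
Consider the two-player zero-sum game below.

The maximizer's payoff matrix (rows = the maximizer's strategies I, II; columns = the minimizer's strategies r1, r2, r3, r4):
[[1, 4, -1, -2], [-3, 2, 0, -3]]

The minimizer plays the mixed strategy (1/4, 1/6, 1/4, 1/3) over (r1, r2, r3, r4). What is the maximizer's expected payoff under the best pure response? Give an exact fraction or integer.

0

I: (1)·(1/4) + (4)·(1/6) + (-1)·(1/4) + (-2)·(1/3) = 0.
II: (-3)·(1/4) + (2)·(1/6) + (0)·(1/4) + (-3)·(1/3) = -17/12.
The best pure response is I with expected payoff 0.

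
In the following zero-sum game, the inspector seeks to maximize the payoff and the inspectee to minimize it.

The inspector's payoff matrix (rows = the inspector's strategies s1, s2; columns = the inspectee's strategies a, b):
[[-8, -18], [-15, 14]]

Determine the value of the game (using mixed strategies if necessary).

Row minima are -18 and -15, so the inspector's maximin is -15; column maxima are -8 and 14, so the inspectee's minimax is -8. These differ, so the equilibrium is in mixed strategies.
Let the inspector play s1 with probability p. The inspectee is indifferent when −8p − 15(1−p) = −18p + 14(1−p), giving p = 29/39.
Let the inspectee play a with probability q. The inspector is indifferent when −8q − 18(1−q) = −15q + 14(1−q), giving q = 32/39.
The value is -8·(32/39) + (-18)·(7/39) = -382/39.

-382/39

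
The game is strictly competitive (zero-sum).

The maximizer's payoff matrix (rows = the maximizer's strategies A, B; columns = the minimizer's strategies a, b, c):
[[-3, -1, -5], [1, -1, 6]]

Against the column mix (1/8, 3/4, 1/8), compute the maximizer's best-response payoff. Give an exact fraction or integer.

A: (-3)·(1/8) + (-1)·(3/4) + (-5)·(1/8) = -7/4.
B: (1)·(1/8) + (-1)·(3/4) + (6)·(1/8) = 1/8.
The best pure response is B with expected payoff 1/8.

1/8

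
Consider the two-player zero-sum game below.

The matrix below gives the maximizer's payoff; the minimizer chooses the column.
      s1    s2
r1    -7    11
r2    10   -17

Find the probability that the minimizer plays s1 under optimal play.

Row minima are -7 and -17, so the maximizer's maximin is -7; column maxima are 10 and 11, so the minimizer's minimax is 10. These differ, so the equilibrium is in mixed strategies.
Let the minimizer play s1 with probability q. The maximizer is indifferent when −7q + 11(1−q) = 10q − 17(1−q), giving q = 28/45.

28/45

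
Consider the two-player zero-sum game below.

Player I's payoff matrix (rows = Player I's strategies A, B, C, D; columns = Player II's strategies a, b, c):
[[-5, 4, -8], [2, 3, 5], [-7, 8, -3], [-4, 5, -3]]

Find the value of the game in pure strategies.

Row minima: -8, 2, -7, -4 → Player I's maximin is 2.
Column maxima: 2, 8, 5 → Player II's minimax is 2.
They coincide at (B, a), so the value is 2.

2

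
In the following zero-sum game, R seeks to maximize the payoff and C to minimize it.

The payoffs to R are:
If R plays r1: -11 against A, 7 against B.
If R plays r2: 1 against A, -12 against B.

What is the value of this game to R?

-125/31

Row minima are -11 and -12, so R's maximin is -11; column maxima are 1 and 7, so C's minimax is 1. These differ, so the equilibrium is in mixed strategies.
Let R play r1 with probability p. C is indifferent when −11p + (1−p) = 7p − 12(1−p), giving p = 13/31.
Let C play A with probability q. R is indifferent when −11q + 7(1−q) = q − 12(1−q), giving q = 19/31.
The value is -11·(19/31) + (7)·(12/31) = -125/31.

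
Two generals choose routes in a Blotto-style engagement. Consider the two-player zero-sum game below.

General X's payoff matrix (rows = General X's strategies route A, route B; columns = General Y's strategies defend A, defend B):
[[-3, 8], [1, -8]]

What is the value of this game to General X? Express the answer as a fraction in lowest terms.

-4/5

Row minima are -3 and -8, so General X's maximin is -3; column maxima are 1 and 8, so General Y's minimax is 1. These differ, so the equilibrium is in mixed strategies.
Let General X play route A with probability p. General Y is indifferent when −3p + (1−p) = 8p − 8(1−p), giving p = 9/20.
Let General Y play defend A with probability q. General X is indifferent when −3q + 8(1−q) = q − 8(1−q), giving q = 4/5.
The value is -3·(4/5) + (8)·(1/5) = -4/5.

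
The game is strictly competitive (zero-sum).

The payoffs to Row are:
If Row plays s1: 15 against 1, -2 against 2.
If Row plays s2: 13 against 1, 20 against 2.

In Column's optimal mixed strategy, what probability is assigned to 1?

Row minima are -2 and 13, so Row's maximin is 13; column maxima are 15 and 20, so Column's minimax is 15. These differ, so the equilibrium is in mixed strategies.
Let Column play 1 with probability q. Row is indifferent when 15q − 2(1−q) = 13q + 20(1−q), giving q = 11/12.

11/12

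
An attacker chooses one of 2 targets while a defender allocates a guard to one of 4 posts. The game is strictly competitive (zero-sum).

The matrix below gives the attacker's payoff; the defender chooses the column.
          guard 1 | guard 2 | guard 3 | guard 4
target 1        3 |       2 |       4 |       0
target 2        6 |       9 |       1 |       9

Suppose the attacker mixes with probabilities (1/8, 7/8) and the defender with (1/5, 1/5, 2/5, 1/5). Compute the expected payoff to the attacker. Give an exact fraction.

39/8

Against (1/5, 1/5, 2/5, 1/5), each row's expected payoff is target 1: 13/5; target 2: 26/5.
Taking the (1/8, 7/8)-weighted average: (1/8)·(13/5) + (7/8)·(26/5) = 39/8.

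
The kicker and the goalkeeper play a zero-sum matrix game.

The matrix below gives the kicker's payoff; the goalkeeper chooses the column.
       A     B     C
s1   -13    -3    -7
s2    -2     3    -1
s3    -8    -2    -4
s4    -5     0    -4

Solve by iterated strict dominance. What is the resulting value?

Column B is strictly dominated by A for the goalkeeper (-13<-3, -2<3, -8<-2, -5<0); eliminate B.
Column C is strictly dominated by A for the goalkeeper (-13<-7, -2<-1, -8<-4, -5<-4); eliminate C.
Row s4 is strictly dominated by row s2 (-2>-5); eliminate s4.
Row s1 is strictly dominated by row s2 (-2>-13); eliminate s1.
Row s3 is strictly dominated by row s2 (-2>-8); eliminate s3.
Only (s2, A) remains, with payoff -2.

-2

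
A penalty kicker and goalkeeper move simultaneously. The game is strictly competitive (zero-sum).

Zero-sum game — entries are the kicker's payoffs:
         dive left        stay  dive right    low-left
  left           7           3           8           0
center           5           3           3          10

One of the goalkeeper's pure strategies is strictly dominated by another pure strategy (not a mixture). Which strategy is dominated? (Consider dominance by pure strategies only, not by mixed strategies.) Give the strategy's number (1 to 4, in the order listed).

The goalkeeper prefers columns that give the kicker less. Compare dive left with stay: 3 < 7, 3 < 5.
So stay strictly dominates dive left for the goalkeeper; dive left is strictly dominated.

1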